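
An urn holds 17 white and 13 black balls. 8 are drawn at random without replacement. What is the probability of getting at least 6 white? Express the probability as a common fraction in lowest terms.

Total selections: C(30,8) = 5852925.
Favorable selections (at least 6 white): C(17,6)·C(13,2) + C(17,7)·C(13,1) + C(17,8)·C(13,0) = 965328 + 252824 + 24310 = 1242462.
Probability = 1242462/5852925 = 31858/150075.

31858/150075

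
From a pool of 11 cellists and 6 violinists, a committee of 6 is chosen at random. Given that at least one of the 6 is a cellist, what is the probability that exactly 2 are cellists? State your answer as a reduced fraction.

Work in counts. Selections with at least one cellist: C(17,6) − C(6,6) = 12376 − 1 = 12375.
Of those, selections where exactly 2 are cellists: C(11,2)·C(6,4) = 55·15 = 825.
Conditional probability = 825/12375 = 1/15.

1/15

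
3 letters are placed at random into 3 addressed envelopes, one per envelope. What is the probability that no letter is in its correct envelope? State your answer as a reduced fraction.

There are 3! = 6 assignments.
By inclusion-exclusion, assignments with no fixed points: C(3,0)·3! − C(3,1)·2! + C(3,2)·1! − C(3,3)·0! = 2.
Probability = 2/6 = 1/3.

1/3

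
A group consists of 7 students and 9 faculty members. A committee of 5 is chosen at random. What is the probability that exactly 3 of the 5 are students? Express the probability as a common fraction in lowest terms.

15/52

Total number of selections: C(16,5) = 4368.
Selections with exactly 3 students: choose 3 of the 7 students and 2 of the 9 faculty members, C(7,3)·C(9,2) = 35·36 = 1260.
Probability = 1260/4368 = 15/52.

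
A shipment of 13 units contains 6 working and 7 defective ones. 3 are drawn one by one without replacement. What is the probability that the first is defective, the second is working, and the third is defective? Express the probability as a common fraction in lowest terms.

Multiply the conditional probabilities at each draw: 7/13 · 6/12 · 6/11 = 252/1716 = 21/143.

21/143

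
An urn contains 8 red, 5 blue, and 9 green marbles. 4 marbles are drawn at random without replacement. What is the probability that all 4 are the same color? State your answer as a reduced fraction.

201/7315

There are C(22,4) = 7315 ways to draw 4 marbles.
All same color: C(8,4) + C(5,4) + C(9,4) = 70 + 5 + 126 = 201.
Probability = 201/7315.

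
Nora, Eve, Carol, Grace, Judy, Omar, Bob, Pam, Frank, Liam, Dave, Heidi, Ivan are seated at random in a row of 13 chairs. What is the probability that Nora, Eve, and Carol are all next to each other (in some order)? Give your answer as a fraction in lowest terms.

There are 13! = 6227020800 arrangements.
Treat the three as one block: 11! placements × 3! orders within the block = 39916800·6 = 239500800.
Probability = 239500800/6227020800 = 1/26.

1/26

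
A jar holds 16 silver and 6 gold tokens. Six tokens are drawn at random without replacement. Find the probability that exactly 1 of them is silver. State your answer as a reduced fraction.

32/24871

The sample space is all 6-subsets of the 22: C(22,6) = 74613.
Selections with exactly 1 silver: choose 1 of the 16 silver and 5 of the 6 gold, C(16,1)·C(6,5) = 16·6 = 96.
Probability = 96/74613 = 32/24871.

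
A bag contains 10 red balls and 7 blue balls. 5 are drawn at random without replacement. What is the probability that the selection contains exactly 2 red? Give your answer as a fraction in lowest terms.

225/884

There are C(17,5) = 6188 ways to choose 5 from 17.
Selections with exactly 2 red: choose 2 of the 10 red and 3 of the 7 blue, C(10,2)·C(7,3) = 45·35 = 1575.
Probability = 1575/6188 = 225/884.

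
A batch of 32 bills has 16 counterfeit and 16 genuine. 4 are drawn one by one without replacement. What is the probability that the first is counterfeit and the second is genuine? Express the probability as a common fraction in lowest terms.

Multiply the conditional probabilities at each draw: 16/32 · 16/31 = 256/992 = 8/31.

8/31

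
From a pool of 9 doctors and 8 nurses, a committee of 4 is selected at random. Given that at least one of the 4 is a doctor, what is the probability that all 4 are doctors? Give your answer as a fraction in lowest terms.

Work in counts. Selections with at least one doctor: C(17,4) − C(8,4) = 2380 − 70 = 2310.
Of those, selections where all 4 are doctors: C(9,4) = 126.
Conditional probability = 126/2310 = 3/55.

3/55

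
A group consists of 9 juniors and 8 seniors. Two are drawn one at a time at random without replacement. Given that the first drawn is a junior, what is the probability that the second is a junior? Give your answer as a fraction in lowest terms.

After removing one junior, 16 remain: 8 juniors and 8 seniors.
So the probability the next is a junior is 8/16 = 1/2.

1/2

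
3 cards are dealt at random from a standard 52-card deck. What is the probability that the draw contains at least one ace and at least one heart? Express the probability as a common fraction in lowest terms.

33/260

There are C(52,3) = 22100 possible draws.
By inclusion-exclusion on the complements, draws missing all aces or all hearts: C(48,3) + C(39,3) − C(36,3) = 17296 + 9139 − 7140 = 19295.
So draws with at least one of each: 22100 − 19295 = 2805, probability 2805/22100 = 33/260.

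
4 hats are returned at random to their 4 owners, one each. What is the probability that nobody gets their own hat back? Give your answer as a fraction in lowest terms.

There are 4! = 24 assignments.
By inclusion-exclusion, assignments with no fixed points: C(4,0)·4! − C(4,1)·3! + C(4,2)·2! − C(4,3)·1! + C(4,4)·0! = 9.
Probability = 9/24 = 3/8.

3/8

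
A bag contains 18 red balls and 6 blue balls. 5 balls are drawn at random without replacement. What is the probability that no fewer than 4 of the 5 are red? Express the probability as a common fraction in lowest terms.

102/161

Total selections: C(24,5) = 42504.
Favorable selections (no fewer than 4 red): C(18,4)·C(6,1) + C(18,5)·C(6,0) = 18360 + 8568 = 26928.
Probability = 26928/42504 = 102/161.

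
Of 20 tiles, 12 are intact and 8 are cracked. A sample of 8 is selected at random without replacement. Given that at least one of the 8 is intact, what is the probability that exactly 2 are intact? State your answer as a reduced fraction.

1848/125969

Work in counts. Selections with at least one intact: C(20,8) − C(8,8) = 125970 − 1 = 125969.
Of those, selections where exactly 2 are intact: C(12,2)·C(8,6) = 66·28 = 1848.
Conditional probability = 1848/125969.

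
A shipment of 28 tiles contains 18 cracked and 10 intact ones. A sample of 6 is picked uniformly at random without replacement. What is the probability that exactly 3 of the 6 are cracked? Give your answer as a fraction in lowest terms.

The sample space is all 6-subsets of the 28: C(28,6) = 376740.
Selections with exactly 3 cracked: choose 3 of the 18 cracked and 3 of the 10 intact, C(18,3)·C(10,3) = 816·120 = 97920.
Probability = 97920/376740 = 544/2093.

544/2093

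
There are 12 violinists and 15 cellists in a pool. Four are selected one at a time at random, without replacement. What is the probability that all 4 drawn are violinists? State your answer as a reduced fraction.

Multiply the conditional probabilities at each draw: 12/27 · 11/26 · 10/25 · 9/24 = 11880/421200 = 11/390.

11/390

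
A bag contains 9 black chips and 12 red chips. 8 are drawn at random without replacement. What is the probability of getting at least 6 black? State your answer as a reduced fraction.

1/34

Total selections: C(21,8) = 203490.
Favorable selections (at least 6 black): C(9,6)·C(12,2) + C(9,7)·C(12,1) + C(9,8)·C(12,0) = 5544 + 432 + 9 = 5985.
Probability = 5985/203490 = 1/34.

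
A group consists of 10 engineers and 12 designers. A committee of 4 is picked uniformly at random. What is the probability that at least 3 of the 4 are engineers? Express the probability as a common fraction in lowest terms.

Total selections: C(22,4) = 7315.
Favorable selections (at least 3 engineers): C(10,3)·C(12,1) + C(10,4)·C(12,0) = 1440 + 210 = 1650.
Probability = 1650/7315 = 30/133.

30/133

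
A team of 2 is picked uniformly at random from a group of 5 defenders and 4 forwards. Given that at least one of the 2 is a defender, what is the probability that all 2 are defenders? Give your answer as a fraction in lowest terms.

1/3

Work in counts. Selections with at least one defender: C(9,2) − C(4,2) = 36 − 6 = 30.
Of those, selections where all 2 are defenders: C(5,2) = 10.
Conditional probability = 10/30 = 1/3.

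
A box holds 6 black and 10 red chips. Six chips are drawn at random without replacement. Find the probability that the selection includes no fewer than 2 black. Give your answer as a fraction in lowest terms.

449/572

There are C(16,6) = 8008 ways to choose the 6.
Count the complement (fewer than 2 black): C(6,0)·C(10,6) + C(6,1)·C(10,5) = 210 + 1512 = 1722.
Probability = 1 − 1722/8008 = 6286/8008 = 449/572.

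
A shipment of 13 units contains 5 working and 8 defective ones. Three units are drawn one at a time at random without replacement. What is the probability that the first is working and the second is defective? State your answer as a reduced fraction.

10/39

Multiply the conditional probabilities at each draw: 5/13 · 8/12 = 40/156 = 10/39.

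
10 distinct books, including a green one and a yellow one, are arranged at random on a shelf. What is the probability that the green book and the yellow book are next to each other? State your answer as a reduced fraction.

There are 10! = 3628800 arrangements.
Treat the green book and the yellow book as a block: 9! arrangements of the blocks × 2 orders within the block = 2·362880 = 725760.
Probability = 725760/3628800 = 1/5.

1/5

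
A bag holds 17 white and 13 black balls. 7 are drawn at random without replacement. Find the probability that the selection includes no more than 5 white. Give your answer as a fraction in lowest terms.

There are C(30,7) = 2035800 ways to choose the 7.
Count the complement (more than 5 white): C(17,6)·C(13,1) + C(17,7)·C(13,0) = 160888 + 19448 = 180336.
Probability = 1 − 180336/2035800 = 1855464/2035800 = 5947/6525.

5947/6525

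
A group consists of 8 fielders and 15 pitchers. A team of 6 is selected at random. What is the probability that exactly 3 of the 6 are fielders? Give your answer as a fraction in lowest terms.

Total number of selections: C(23,6) = 100947.
Selections with exactly 3 fielders: choose 3 of the 8 fielders and 3 of the 15 pitchers, C(8,3)·C(15,3) = 56·455 = 25480.
Probability = 25480/100947 = 3640/14421.

3640/14421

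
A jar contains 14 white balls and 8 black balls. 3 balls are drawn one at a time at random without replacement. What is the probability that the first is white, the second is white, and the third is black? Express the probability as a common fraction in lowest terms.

26/165

Multiply the conditional probabilities at each draw: 14/22 · 13/21 · 8/20 = 1456/9240 = 26/165.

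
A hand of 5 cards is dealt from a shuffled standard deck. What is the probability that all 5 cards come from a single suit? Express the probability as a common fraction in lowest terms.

33/16660

There are C(52,5) = 2598960 possible 5-card hands.
Hands of one suit: 4 suits × C(13,5) = 4·1287 = 5148.
Probability = 5148/2598960 = 33/16660.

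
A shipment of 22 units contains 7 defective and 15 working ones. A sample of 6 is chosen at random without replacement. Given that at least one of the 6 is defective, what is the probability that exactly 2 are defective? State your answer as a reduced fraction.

Work in counts. Selections with at least one defective: C(22,6) − C(15,6) = 74613 − 5005 = 69608.
Of those, selections where exactly 2 are defective: C(7,2)·C(15,4) = 21·1365 = 28665.
Conditional probability = 28665/69608 = 4095/9944.

4095/9944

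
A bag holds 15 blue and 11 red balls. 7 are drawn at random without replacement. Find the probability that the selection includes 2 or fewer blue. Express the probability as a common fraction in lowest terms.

There are C(26,7) = 657800 ways to choose the 7.
Favorable selections (2 or fewer blue): C(15,0)·C(11,7) + C(15,1)·C(11,6) + C(15,2)·C(11,5) = 330 + 6930 + 48510 = 55770.
Probability = 55770/657800 = 39/460.

39/460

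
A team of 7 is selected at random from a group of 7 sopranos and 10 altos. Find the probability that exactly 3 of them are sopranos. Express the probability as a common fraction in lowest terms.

The sample space is all 7-subsets of the 17: C(17,7) = 19448.
Selections with exactly 3 sopranos: choose 3 of the 7 sopranos and 4 of the 10 altos, C(7,3)·C(10,4) = 35·210 = 7350.
Probability = 7350/19448 = 3675/9724.

3675/9724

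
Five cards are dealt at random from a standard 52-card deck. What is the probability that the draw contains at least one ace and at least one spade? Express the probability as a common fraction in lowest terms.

There are C(52,5) = 2598960 possible draws.
By inclusion-exclusion on the complements, draws missing all aces or all spades: C(48,5) + C(39,5) − C(36,5) = 1712304 + 575757 − 376992 = 1911069.
So draws with at least one of each: 2598960 − 1911069 = 687891, probability 687891/2598960 = 229297/866320.

229297/866320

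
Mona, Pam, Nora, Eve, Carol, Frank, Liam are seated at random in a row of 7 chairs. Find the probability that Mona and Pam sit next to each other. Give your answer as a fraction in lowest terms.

There are 7! = 5040 arrangements.
Treat Mona and Pam as a block: 6! arrangements of the blocks × 2 orders within the block = 2·720 = 1440.
Probability = 1440/5040 = 2/7.

2/7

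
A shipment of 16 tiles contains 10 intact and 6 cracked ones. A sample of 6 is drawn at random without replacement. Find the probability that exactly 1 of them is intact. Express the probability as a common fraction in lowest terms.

15/2002

The sample space is all 6-subsets of the 16: C(16,6) = 8008.
Selections with exactly 1 intact: choose 1 of the 10 intact and 5 of the 6 cracked, C(10,1)·C(6,5) = 10·6 = 60.
Probability = 60/8008 = 15/2002.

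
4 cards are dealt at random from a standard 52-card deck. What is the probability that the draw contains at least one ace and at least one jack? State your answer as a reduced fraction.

There are C(52,4) = 270725 possible draws.
By inclusion-exclusion on the complements, draws missing all aces or all jacks: C(48,4) + C(48,4) − C(44,4) = 194580 + 194580 − 135751 = 253409.
So draws with at least one of each: 270725 − 253409 = 17316, probability 17316/270725 = 1332/20825.

1332/20825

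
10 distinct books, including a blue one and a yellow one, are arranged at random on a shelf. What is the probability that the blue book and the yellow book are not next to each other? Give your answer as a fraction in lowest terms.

There are 10! = 3628800 arrangements.
Arrangements with the blue book and the yellow book adjacent: 2·9! = 725760.
So not adjacent: 3628800 − 725760 = 2903040, probability 2903040/3628800 = 4/5.

4/5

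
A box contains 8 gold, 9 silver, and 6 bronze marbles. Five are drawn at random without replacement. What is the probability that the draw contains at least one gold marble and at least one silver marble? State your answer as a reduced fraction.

There are C(23,5) = 33649 possible draws.
By inclusion-exclusion on the complements, draws missing all gold or all silver: C(15,5) + C(14,5) − C(6,5) = 3003 + 2002 − 6 = 4999.
So draws with at least one of each: 33649 − 4999 = 28650, probability 28650/33649.

28650/33649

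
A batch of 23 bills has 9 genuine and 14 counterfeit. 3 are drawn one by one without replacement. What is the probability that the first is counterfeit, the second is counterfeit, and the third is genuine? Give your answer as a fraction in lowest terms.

39/253

Multiply the conditional probabilities at each draw: 14/23 · 13/22 · 9/21 = 1638/10626 = 39/253.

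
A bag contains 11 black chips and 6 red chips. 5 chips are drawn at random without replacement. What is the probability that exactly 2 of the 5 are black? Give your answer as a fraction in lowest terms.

275/1547

There are C(17,5) = 6188 ways to choose 5 from 17.
Selections with exactly 2 black: choose 2 of the 11 black and 3 of the 6 red, C(11,2)·C(6,3) = 55·20 = 1100.
Probability = 1100/6188 = 275/1547.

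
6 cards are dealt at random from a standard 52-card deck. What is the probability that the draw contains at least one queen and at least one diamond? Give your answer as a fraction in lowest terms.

There are C(52,6) = 20358520 possible draws.
By inclusion-exclusion on the complements, draws missing all queens or all diamonds: C(48,6) + C(39,6) − C(36,6) = 12271512 + 3262623 − 1947792 = 13586343.
So draws with at least one of each: 20358520 − 13586343 = 6772177, probability 6772177/20358520.

6772177/20358520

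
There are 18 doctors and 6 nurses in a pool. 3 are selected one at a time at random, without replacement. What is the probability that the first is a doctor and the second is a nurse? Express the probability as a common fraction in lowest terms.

Multiply the conditional probabilities at each draw: 18/24 · 6/23 = 108/552 = 9/46.

9/46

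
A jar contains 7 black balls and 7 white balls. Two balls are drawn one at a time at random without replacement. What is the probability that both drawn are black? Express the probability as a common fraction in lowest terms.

3/13

Multiply the conditional probabilities at each draw: 7/14 · 6/13 = 42/182 = 3/13.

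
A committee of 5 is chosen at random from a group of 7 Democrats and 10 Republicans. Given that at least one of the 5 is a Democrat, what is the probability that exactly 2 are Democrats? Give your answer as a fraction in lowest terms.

45/106

Work in counts. Selections with at least one Democrat: C(17,5) − C(10,5) = 6188 − 252 = 5936.
Of those, selections where exactly 2 are Democrats: C(7,2)·C(10,3) = 21·120 = 2520.
Conditional probability = 2520/5936 = 45/106.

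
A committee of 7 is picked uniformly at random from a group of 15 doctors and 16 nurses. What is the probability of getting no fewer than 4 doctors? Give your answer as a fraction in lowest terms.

Total selections: C(31,7) = 2629575.
Favorable selections (no fewer than 4 doctors): C(15,4)·C(16,3) + C(15,5)·C(16,2) + C(15,6)·C(16,1) + C(15,7)·C(16,0) = 764400 + 360360 + 80080 + 6435 = 1211275.
Probability = 1211275/2629575 = 3727/8091.

3727/8091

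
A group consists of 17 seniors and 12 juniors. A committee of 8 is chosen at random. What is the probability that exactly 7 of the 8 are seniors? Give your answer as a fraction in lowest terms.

Total number of selections: C(29,8) = 4292145.
Selections with exactly 7 seniors: choose 7 of the 17 seniors and 1 of the 12 juniors, C(17,7)·C(12,1) = 19448·12 = 233376.
Probability = 233376/4292145 = 544/10005.

544/10005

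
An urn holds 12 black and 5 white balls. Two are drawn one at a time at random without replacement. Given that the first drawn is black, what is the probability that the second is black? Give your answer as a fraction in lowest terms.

11/16

After removing one black, 16 remain: 11 black and 5 white.
So the probability the next is black is 11/16.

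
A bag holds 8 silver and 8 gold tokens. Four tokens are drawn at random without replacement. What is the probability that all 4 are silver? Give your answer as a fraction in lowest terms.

1/26

There are C(16,4) = 1820 possible selections.
Selections with all silver: C(8,4) = 70.
Probability = 70/1820 = 1/26.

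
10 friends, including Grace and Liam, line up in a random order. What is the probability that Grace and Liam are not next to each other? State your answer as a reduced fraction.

4/5

There are 10! = 3628800 arrangements.
Arrangements with Grace and Liam adjacent: 2·9! = 725760.
So not adjacent: 3628800 − 725760 = 2903040, probability 2903040/3628800 = 4/5.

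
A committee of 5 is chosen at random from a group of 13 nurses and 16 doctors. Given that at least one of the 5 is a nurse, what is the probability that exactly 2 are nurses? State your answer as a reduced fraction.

160/419

Work in counts. Selections with at least one nurse: C(29,5) − C(16,5) = 118755 − 4368 = 114387.
Of those, selections where exactly 2 are nurses: C(13,2)·C(16,3) = 78·560 = 43680.
Conditional probability = 43680/114387 = 160/419.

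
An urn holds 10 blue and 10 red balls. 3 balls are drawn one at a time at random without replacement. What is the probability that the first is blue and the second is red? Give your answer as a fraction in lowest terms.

Multiply the conditional probabilities at each draw: 10/20 · 10/19 = 100/380 = 5/19.

5/19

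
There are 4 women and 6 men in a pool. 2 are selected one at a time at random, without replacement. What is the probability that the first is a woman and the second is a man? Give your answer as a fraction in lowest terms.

4/15

Multiply the conditional probabilities at each draw: 4/10 · 6/9 = 24/90 = 4/15.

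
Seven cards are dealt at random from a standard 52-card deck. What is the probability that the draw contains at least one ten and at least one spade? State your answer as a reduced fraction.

53122231/133784560

There are C(52,7) = 133784560 possible draws.
By inclusion-exclusion on the complements, draws missing all tens or all spades: C(48,7) + C(39,7) − C(36,7) = 73629072 + 15380937 − 8347680 = 80662329.
So draws with at least one of each: 133784560 − 80662329 = 53122231, probability 53122231/133784560.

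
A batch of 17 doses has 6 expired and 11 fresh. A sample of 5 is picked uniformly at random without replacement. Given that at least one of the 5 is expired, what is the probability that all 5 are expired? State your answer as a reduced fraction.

Work in counts. Selections with at least one expired: C(17,5) − C(11,5) = 6188 − 462 = 5726.
Of those, selections where all 5 are expired: C(6,5) = 6.
Conditional probability = 6/5726 = 3/2863.

3/2863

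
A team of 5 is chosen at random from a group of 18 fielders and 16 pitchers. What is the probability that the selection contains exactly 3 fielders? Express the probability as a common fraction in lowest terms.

120/341

Total number of selections: C(34,5) = 278256.
Selections with exactly 3 fielders: choose 3 of the 18 fielders and 2 of the 16 pitchers, C(18,3)·C(16,2) = 816·120 = 97920.
Probability = 97920/278256 = 120/341.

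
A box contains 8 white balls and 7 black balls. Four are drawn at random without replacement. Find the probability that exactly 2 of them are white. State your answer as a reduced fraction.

28/65

Total number of selections: C(15,4) = 1365.
Selections with exactly 2 white: choose 2 of the 8 white and 2 of the 7 black, C(8,2)·C(7,2) = 28·21 = 588.
Probability = 588/1365 = 28/65.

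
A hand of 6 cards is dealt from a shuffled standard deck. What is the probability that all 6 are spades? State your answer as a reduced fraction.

There are C(52,6) = 20358520 possible 6-card hands.
Hands that are all spades: C(13,6) = 1716.
Probability = 1716/20358520 = 33/391510.

33/391510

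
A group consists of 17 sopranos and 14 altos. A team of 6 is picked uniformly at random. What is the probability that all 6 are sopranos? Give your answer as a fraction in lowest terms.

136/8091

There are C(31,6) = 736281 possible selections.
Selections with all sopranos: C(17,6) = 12376.
Probability = 12376/736281 = 136/8091.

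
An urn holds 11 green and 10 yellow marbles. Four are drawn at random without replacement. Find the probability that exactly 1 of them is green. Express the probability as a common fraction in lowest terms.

Total number of selections: C(21,4) = 5985.
Selections with exactly 1 green: choose 1 of the 11 green and 3 of the 10 yellow, C(11,1)·C(10,3) = 11·120 = 1320.
Probability = 1320/5985 = 88/399.

88/399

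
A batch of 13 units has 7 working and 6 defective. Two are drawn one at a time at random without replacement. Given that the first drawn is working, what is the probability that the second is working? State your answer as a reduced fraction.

After removing one working, 12 remain: 6 working and 6 defective.
So the probability the next is working is 6/12 = 1/2.

1/2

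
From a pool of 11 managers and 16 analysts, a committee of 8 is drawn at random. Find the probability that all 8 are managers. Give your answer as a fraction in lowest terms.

1/13455

There are C(27,8) = 2220075 possible selections.
Selections with all managers: C(11,8) = 165.
Probability = 165/2220075 = 1/13455.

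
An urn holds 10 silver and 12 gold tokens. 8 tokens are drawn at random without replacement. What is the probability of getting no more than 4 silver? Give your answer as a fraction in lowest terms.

There are C(22,8) = 319770 ways to choose the 8.
Count the complement (more than 4 silver): C(10,5)·C(12,3) + C(10,6)·C(12,2) + C(10,7)·C(12,1) + C(10,8)·C(12,0) = 55440 + 13860 + 1440 + 45 = 70785.
Probability = 1 − 70785/319770 = 248985/319770 = 503/646.

503/646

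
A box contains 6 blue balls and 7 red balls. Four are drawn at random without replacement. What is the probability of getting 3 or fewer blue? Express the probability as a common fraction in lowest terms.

There are C(13,4) = 715 ways to choose the 4.
The complement is exactly 4 blue: C(6,4)·C(7,0) = 15.
Probability = 1 − 15/715 = 700/715 = 140/143.

140/143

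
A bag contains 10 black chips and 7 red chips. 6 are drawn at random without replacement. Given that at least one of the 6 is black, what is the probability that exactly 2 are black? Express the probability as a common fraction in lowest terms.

Work in counts. Selections with at least one black: C(17,6) − C(7,6) = 12376 − 7 = 12369.
Of those, selections where exactly 2 are black: C(10,2)·C(7,4) = 45·35 = 1575.
Conditional probability = 1575/12369 = 75/589.

75/589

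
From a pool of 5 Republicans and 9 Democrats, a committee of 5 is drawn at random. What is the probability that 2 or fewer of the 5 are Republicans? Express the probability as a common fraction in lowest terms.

114/143

There are C(14,5) = 2002 ways to choose the 5.
Favorable selections (2 or fewer Republicans): C(5,0)·C(9,5) + C(5,1)·C(9,4) + C(5,2)·C(9,3) = 126 + 630 + 840 = 1596.
Probability = 1596/2002 = 114/143.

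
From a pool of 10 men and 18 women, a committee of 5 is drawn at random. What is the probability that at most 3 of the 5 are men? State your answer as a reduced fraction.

187/195

Total selections: C(28,5) = 98280.
Count the complement (more than 3 men): C(10,4)·C(18,1) + C(10,5)·C(18,0) = 3780 + 252 = 4032.
Probability = 1 − 4032/98280 = 94248/98280 = 187/195.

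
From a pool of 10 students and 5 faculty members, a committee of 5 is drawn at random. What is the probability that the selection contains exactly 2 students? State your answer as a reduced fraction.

150/1001

The sample space is all 5-subsets of the 15: C(15,5) = 3003.
Selections with exactly 2 students: choose 2 of the 10 students and 3 of the 5 faculty members, C(10,2)·C(5,3) = 45·10 = 450.
Probability = 450/3003 = 150/1001.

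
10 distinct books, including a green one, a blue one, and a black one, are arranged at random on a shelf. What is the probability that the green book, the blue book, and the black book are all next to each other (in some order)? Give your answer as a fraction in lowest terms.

There are 10! = 3628800 arrangements.
Treat the three as one block: 8! placements × 3! orders within the block = 40320·6 = 241920.
Probability = 241920/3628800 = 1/15.

1/15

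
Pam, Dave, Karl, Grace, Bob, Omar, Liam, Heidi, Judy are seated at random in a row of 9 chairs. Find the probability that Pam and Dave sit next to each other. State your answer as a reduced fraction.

There are 9! = 362880 arrangements.
Treat Pam and Dave as a block: 8! arrangements of the blocks × 2 orders within the block = 2·40320 = 80640.
Probability = 80640/362880 = 2/9.

2/9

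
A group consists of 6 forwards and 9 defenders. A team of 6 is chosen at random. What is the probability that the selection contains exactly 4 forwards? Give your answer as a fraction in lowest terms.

The sample space is all 6-subsets of the 15: C(15,6) = 5005.
Selections with exactly 4 forwards: choose 4 of the 6 forwards and 2 of the 9 defenders, C(6,4)·C(9,2) = 15·36 = 540.
Probability = 540/5005 = 108/1001.

108/1001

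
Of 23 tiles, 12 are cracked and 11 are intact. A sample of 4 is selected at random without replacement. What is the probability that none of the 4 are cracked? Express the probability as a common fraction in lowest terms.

There are C(23,4) = 8855 possible selections.
Selections with no cracked (all intact): C(11,4) = 330.
Probability = 330/8855 = 6/161.

6/161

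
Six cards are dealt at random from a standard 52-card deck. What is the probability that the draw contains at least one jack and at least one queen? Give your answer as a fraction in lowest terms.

718637/5089630

There are C(52,6) = 20358520 possible draws.
By inclusion-exclusion on the complements, draws missing all jacks or all queens: C(48,6) + C(48,6) − C(44,6) = 12271512 + 12271512 − 7059052 = 17483972.
So draws with at least one of each: 20358520 − 17483972 = 2874548, probability 2874548/20358520 = 718637/5089630.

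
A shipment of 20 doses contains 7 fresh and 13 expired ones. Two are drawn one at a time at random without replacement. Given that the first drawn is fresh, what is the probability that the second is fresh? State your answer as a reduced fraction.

6/19

After removing one fresh, 19 remain: 6 fresh and 13 expired.
So the probability the next is fresh is 6/19.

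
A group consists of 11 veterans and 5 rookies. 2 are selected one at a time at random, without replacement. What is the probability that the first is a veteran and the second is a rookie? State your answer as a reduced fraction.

Multiply the conditional probabilities at each draw: 11/16 · 5/15 = 55/240 = 11/48.

11/48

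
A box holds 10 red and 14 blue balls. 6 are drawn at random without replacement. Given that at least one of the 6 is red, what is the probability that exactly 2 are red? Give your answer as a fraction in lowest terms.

585/1709

Work in counts. Selections with at least one red: C(24,6) − C(14,6) = 134596 − 3003 = 131593.
Of those, selections where exactly 2 are red: C(10,2)·C(14,4) = 45·1001 = 45045.
Conditional probability = 45045/131593 = 585/1709.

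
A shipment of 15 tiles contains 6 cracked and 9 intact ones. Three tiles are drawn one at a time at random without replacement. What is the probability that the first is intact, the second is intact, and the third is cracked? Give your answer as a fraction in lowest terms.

72/455

Multiply the conditional probabilities at each draw: 9/15 · 8/14 · 6/13 = 432/2730 = 72/455.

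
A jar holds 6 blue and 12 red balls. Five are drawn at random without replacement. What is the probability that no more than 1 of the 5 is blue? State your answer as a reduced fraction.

There are C(18,5) = 8568 ways to choose the 5.
Favorable selections (no more than 1 blue): C(6,0)·C(12,5) + C(6,1)·C(12,4) = 792 + 2970 = 3762.
Probability = 3762/8568 = 209/476.

209/476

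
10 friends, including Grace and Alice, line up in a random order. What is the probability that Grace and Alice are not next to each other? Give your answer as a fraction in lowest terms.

There are 10! = 3628800 arrangements.
Arrangements with Grace and Alice adjacent: 2·9! = 725760.
So not adjacent: 3628800 − 725760 = 2903040, probability 2903040/3628800 = 4/5.

4/5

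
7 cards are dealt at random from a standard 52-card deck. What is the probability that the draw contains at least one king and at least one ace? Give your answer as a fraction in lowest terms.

There are C(52,7) = 133784560 possible draws.
By inclusion-exclusion on the complements, draws missing all kings or all aces: C(48,7) + C(48,7) − C(44,7) = 73629072 + 73629072 − 38320568 = 108937576.
So draws with at least one of each: 133784560 − 108937576 = 24846984, probability 24846984/133784560 = 3105873/16723070.

3105873/16723070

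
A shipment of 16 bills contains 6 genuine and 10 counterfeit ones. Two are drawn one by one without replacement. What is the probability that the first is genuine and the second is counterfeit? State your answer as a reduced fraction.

1/4

Multiply the conditional probabilities at each draw: 6/16 · 10/15 = 60/240 = 1/4.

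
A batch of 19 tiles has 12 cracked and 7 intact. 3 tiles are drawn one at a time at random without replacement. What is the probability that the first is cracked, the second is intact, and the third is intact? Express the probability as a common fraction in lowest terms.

Multiply the conditional probabilities at each draw: 12/19 · 7/18 · 6/17 = 504/5814 = 28/323.

28/323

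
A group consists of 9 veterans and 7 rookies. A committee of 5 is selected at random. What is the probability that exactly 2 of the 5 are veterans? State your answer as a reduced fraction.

There are C(16,5) = 4368 ways to choose 5 from 16.
Selections with exactly 2 veterans: choose 2 of the 9 veterans and 3 of the 7 rookies, C(9,2)·C(7,3) = 36·35 = 1260.
Probability = 1260/4368 = 15/52.

15/52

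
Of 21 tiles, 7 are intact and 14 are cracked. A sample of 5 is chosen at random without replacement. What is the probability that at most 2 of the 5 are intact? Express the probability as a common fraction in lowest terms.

There are C(21,5) = 20349 ways to choose the 5.
Favorable selections (at most 2 intact): C(7,0)·C(14,5) + C(7,1)·C(14,4) + C(7,2)·C(14,3) = 2002 + 7007 + 7644 = 16653.
Probability = 16653/20349 = 793/969.

793/969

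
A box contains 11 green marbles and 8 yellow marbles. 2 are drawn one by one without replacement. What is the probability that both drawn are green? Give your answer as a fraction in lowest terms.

55/171

Multiply the conditional probabilities at each draw: 11/19 · 10/18 = 110/342 = 55/171.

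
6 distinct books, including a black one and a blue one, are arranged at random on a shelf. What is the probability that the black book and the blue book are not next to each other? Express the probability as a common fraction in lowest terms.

2/3

There are 6! = 720 arrangements.
Arrangements with the black book and the blue book adjacent: 2·5! = 240.
So not adjacent: 720 − 240 = 480, probability 480/720 = 2/3.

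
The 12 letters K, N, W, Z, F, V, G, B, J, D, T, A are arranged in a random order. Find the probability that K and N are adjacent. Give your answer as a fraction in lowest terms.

There are 12! = 479001600 arrangements.
Treat K and N as a block: 11! arrangements of the blocks × 2 orders within the block = 2·39916800 = 79833600.
Probability = 79833600/479001600 = 1/6.

1/6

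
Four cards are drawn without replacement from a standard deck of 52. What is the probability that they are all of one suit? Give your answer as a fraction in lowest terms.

44/4165

There are C(52,4) = 270725 possible 4-card hands.
Hands of one suit: 4 suits × C(13,4) = 4·715 = 2860.
Probability = 2860/270725 = 44/4165.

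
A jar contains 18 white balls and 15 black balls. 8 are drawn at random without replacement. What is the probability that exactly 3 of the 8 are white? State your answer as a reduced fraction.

476/2697

There are C(33,8) = 13884156 ways to choose 8 from 33.
Selections with exactly 3 white: choose 3 of the 18 white and 5 of the 15 black, C(18,3)·C(15,5) = 816·3003 = 2450448.
Probability = 2450448/13884156 = 476/2697.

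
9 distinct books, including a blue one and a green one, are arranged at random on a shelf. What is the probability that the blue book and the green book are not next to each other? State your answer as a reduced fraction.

7/9

There are 9! = 362880 arrangements.
Arrangements with the blue book and the green book adjacent: 2·8! = 80640.
So not adjacent: 362880 − 80640 = 282240, probability 282240/362880 = 7/9.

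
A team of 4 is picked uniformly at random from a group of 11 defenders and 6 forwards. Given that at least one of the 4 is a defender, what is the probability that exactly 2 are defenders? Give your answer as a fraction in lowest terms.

15/43

Work in counts. Selections with at least one defender: C(17,4) − C(6,4) = 2380 − 15 = 2365.
Of those, selections where exactly 2 are defenders: C(11,2)·C(6,2) = 55·15 = 825.
Conditional probability = 825/2365 = 15/43.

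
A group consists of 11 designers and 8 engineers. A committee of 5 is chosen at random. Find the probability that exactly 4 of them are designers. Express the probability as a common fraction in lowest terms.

220/969

The sample space is all 5-subsets of the 19: C(19,5) = 11628.
Selections with exactly 4 designers: choose 4 of the 11 designers and 1 of the 8 engineers, C(11,4)·C(8,1) = 330·8 = 2640.
Probability = 2640/11628 = 220/969.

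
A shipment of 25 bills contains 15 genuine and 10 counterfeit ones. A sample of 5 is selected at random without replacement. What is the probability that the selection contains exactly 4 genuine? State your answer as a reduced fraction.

Total number of selections: C(25,5) = 53130.
Selections with exactly 4 genuine: choose 4 of the 15 genuine and 1 of the 10 counterfeit, C(15,4)·C(10,1) = 1365·10 = 13650.
Probability = 13650/53130 = 65/253.

65/253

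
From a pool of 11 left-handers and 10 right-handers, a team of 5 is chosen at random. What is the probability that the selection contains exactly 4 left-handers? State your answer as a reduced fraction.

1100/6783

The sample space is all 5-subsets of the 21: C(21,5) = 20349.
Selections with exactly 4 left-handers: choose 4 of the 11 left-handers and 1 of the 10 right-handers, C(11,4)·C(10,1) = 330·10 = 3300.
Probability = 3300/20349 = 1100/6783.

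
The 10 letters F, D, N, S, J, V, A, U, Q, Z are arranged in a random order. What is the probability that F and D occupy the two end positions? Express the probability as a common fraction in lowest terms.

There are 10! = 3628800 arrangements.
Place F and D at the ends in 2 ways, arrange the remaining 8 in 8! = 40320 ways: 2·40320 = 80640.
Probability = 80640/3628800 = 1/45.

1/45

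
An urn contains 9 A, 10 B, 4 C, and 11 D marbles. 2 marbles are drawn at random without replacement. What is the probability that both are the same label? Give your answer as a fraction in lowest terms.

142/561

There are C(34,2) = 561 ways to draw 2 marbles.
All same label: C(9,2) + C(10,2) + C(4,2) + C(11,2) = 36 + 45 + 6 + 55 = 142.
Probability = 142/561.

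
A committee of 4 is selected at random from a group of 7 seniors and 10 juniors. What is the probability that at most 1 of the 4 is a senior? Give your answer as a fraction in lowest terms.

15/34

There are C(17,4) = 2380 ways to choose the 4.
Favorable selections (at most 1 senior): C(7,0)·C(10,4) + C(7,1)·C(10,3) = 210 + 840 = 1050.
Probability = 1050/2380 = 15/34.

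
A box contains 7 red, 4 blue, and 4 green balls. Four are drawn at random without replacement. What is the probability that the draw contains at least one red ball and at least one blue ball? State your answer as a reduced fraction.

46/65

There are C(15,4) = 1365 possible draws.
By inclusion-exclusion on the complements, draws missing all red or all blue: C(8,4) + C(11,4) − C(4,4) = 70 + 330 − 1 = 399.
So draws with at least one of each: 1365 − 399 = 966, probability 966/1365 = 46/65.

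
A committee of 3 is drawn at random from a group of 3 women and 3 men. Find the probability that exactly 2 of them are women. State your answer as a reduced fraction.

There are C(6,3) = 20 ways to choose 3 from 6.
Selections with exactly 2 women: choose 2 of the 3 women and 1 of the 3 men, C(3,2)·C(3,1) = 3·3 = 9.
Probability = 9/20.

9/20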